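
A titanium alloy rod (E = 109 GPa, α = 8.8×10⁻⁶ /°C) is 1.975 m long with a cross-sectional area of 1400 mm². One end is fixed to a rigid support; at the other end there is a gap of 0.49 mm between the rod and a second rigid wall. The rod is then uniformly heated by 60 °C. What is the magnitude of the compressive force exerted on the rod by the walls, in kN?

Unrestrained expansion: δ_free = αΔT L = 8.8×10⁻⁶ × 60 × 1975 = 1.043 mm.
This exceeds the 0.49 mm gap, so the wall pushes back. The portion of expansion that must be recovered elastically is δ_free − gap = 1.043 − 0.49 = 0.5528 mm.
That suppressed elongation corresponds to σ = E·Δ/L = 109×10³ × 0.5528/1975 = 30.51 MPa.
P = σA = 30.51 × 1400 = 42.71 kN.

P ≈ 42.7 kN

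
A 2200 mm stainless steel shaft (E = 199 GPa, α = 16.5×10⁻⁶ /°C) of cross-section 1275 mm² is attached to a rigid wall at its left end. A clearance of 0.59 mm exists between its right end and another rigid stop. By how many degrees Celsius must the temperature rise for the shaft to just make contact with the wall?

ΔT ≈ 16.3 °C

Contact occurs when the free expansion equals the gap: αΔT L = 0.59 mm.
So ΔT = g/(αL) = 0.59/(16.5×10⁻⁶ × 2200) = 16.25 °C.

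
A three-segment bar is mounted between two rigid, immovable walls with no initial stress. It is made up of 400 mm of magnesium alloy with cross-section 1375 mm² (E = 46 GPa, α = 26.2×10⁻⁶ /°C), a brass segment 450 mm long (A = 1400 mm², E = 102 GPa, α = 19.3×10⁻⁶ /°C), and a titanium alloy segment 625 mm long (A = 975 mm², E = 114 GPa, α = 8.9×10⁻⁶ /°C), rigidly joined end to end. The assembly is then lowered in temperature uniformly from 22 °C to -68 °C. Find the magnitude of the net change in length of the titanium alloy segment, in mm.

If the supports were absent, the total length change would be Σ αᵢΔT Lᵢ = 26.2×10⁻⁶×90×400 + 19.3×10⁻⁶×90×450 + 8.9×10⁻⁶×90×625 = 2.225 mm.
The walls prevent any net length change, so an axial force P (same in every segment) develops. Compatibility: P · Σ Lᵢ/(AᵢEᵢ) = δ_free.
The series flexibility is Σ Lᵢ/(AᵢEᵢ) = 400/(1375×46×10³) + 450/(1400×102×10³) + 625/(975×114×10³) = 1.51×10⁻⁵ mm/N.
So P = 2.225 / 1.51×10⁻⁵ = 147.4 kN, tensile.
For the titanium alloy segment, free thermal change = 8.9×10⁻⁶×90×625 = 0.5006 mm and elastic change from P = 147400×625/(975×114×10³) = 0.8288 mm; these oppose, so the net change is 0.328 mm (segment lengthens).

|ΔL| ≈ 0.328 mm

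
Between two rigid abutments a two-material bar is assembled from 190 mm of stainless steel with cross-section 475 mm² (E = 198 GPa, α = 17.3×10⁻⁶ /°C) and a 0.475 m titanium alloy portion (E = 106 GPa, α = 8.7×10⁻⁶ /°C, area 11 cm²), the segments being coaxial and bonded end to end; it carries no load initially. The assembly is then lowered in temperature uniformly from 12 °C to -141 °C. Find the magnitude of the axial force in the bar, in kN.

P ≈ 186 kN (tensile)

Free thermal contraction of the whole bar: Σ αᵢΔT Lᵢ = 17.3×10⁻⁶×153×190 + 8.7×10⁻⁶×153×475 = 1.135 mm.
The walls prevent any net length change, so an axial force P (same in every segment) develops. Compatibility: P · Σ Lᵢ/(AᵢEᵢ) = δ_free.
Σ Lᵢ/(AᵢEᵢ) = 190/(475×198×10³) + 475/(1100×106×10³) = 6.094×10⁻⁶ mm/N.
So P = 1.135 / 6.094×10⁻⁶ = 186.3 kN, tensile.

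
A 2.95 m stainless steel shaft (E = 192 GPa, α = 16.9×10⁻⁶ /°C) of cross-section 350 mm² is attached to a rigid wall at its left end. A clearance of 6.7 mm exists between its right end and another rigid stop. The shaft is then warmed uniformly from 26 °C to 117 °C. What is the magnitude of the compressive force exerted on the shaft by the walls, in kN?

P ≈ 0 kN

Unrestrained expansion: δ_free = αΔT L = 16.9×10⁻⁶ × 91 × 2950 = 4.537 mm.
This is smaller than the 6.7 mm clearance, so the shaft expands freely without reaching the stop — the stress is zero.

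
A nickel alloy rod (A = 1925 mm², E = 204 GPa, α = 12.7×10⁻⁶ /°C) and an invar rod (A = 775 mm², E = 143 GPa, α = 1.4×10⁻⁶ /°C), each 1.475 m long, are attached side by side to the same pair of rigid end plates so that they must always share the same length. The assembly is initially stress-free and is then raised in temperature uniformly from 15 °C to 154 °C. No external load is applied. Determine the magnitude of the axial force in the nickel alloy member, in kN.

P ≈ 136 kN (compressive in the nickel alloy)

Both members must finish at the same length. With the larger α, the nickel alloy tends to over-expand; the plates restrain it, putting the nickel alloy in compression and the invar in tension. With no external load the two internal forces are equal and opposite, magnitude P.
Compatibility of the two members (thermal + elastic change equal): (α₁ − α₂)ΔT = P·[1/(A₁E₁) + 1/(A₂E₂)].
|α₁ − α₂|·ΔT = 11.3×10⁻⁶ × 139 = 0.001571.
1/(A₁E₁) + 1/(A₂E₂) = 1/(1925×204×10³) + 1/(775×143×10³) = 1.157×10⁻⁸ N⁻¹.
P = 0.001571 / 1.157×10⁻⁸ = 135800 N = 135.8 kN.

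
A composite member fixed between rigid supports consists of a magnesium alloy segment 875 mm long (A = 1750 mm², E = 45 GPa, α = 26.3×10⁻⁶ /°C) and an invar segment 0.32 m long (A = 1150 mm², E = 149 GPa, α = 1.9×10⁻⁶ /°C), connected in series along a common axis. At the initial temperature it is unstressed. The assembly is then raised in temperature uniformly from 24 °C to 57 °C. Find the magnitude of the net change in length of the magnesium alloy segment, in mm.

|ΔL| ≈ 0.0921 mm

Free thermal expansion of the whole bar: Σ αᵢΔT Lᵢ = 26.3×10⁻⁶×33×875 + 1.9×10⁻⁶×33×320 = 0.7795 mm.
The rigid supports impose zero overall length change; the single axial force P common to all segments must satisfy P Σ Lᵢ/(AᵢEᵢ) = δ_free.
Σ Lᵢ/(AᵢEᵢ) = 875/(1750×45×10³) + 320/(1150×149×10³) = 1.298×10⁻⁵ mm/N.
P = 0.7795 / 1.298×10⁻⁵ = 60060 N = 60.06 kN, compressive.
For the magnesium alloy segment, free thermal change = 26.3×10⁻⁶×33×875 = 0.7594 mm and elastic change from P = 60060×875/(1750×45×10³) = 0.6673 mm; these oppose, so the net change is 0.0921 mm (segment lengthens).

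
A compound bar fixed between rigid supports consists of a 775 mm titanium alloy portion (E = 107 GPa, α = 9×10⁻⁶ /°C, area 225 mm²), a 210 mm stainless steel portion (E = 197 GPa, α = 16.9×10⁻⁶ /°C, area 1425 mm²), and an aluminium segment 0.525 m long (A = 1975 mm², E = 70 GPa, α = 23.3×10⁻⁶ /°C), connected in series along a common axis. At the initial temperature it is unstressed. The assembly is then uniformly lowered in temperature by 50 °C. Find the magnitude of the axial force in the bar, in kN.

P ≈ 31 kN (tensile)

Free thermal contraction of the whole bar: Σ αᵢΔT Lᵢ = 9×10⁻⁶×50×775 + 16.9×10⁻⁶×50×210 + 23.3×10⁻⁶×50×525 = 1.138 mm.
Since the ends are fixed, an axial force P builds up, equal in every segment, with P · Σ Lᵢ/(AᵢEᵢ) = δ_free.
Σ Lᵢ/(AᵢEᵢ) = 775/(225×107×10³) + 210/(1425×197×10³) + 525/(1975×70×10³) = 3.674×10⁻⁵ mm/N.
P = 1.138 / 3.674×10⁻⁵ = 30970 N = 30.97 kN, tensile.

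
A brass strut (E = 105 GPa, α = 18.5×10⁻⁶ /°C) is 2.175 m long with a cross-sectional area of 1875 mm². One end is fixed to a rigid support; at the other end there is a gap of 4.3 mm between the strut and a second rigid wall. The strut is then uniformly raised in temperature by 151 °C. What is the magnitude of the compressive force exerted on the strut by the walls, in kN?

P ≈ 161 kN

If the wall were absent the strut would grow by αΔT L = 18.5×10⁻⁶ × 151 × 2175 = 6.076 mm.
This exceeds the 4.3 mm gap, so the wall pushes back. The portion of expansion that must be recovered elastically is δ_free − gap = 6.076 − 4.3 = 1.776 mm.
That suppressed elongation corresponds to σ = E·Δ/L = 105×10³ × 1.776/2175 = 85.73 MPa.
P = σA = 85.73 × 1875 = 160.7 kN.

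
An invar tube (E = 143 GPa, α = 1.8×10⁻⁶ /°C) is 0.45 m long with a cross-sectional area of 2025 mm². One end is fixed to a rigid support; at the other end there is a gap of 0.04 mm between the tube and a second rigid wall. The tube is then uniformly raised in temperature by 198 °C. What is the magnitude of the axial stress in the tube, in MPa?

If the wall were absent the tube would grow by αΔT L = 1.8×10⁻⁶ × 198 × 450 = 0.1604 mm.
After closing the 0.04 mm clearance, 0.1604 − 0.04 = 0.1204 mm of expansion remains to be suppressed by the wall.
That suppressed elongation corresponds to σ = E·Δ/L = 143×10³ × 0.1204/450 = 38.25 MPa.

σ ≈ 38.3 MPa (compressive)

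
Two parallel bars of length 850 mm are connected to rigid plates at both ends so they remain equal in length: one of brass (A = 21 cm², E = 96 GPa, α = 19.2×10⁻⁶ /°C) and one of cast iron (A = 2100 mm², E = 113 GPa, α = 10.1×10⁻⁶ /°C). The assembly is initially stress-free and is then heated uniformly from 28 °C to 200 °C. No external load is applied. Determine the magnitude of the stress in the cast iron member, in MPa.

Equilibrium of a rigid end plate with no external load gives equal and opposite internal forces ±P in the two members. Since α_{brass} > α_{cast iron}, heating drives the brass into compression and the cast iron into tension.
Setting the final lengths equal and cancelling L: (α₁ − α₂)ΔT = P/(A₁E₁) + P/(A₂E₂).
|α₁ − α₂|·ΔT = 9.1×10⁻⁶ × 172 = 0.001565.
1/(A₁E₁) + 1/(A₂E₂) = 1/(2100×96×10³) + 1/(2100×113×10³) = 9.174×10⁻⁹ N⁻¹.
P = 0.001565 / 9.174×10⁻⁹ = 170600 N = 170.6 kN.
σ_{cast iron} = P/A₂ = 170600/2100 = 81.24 MPa, tensile.

σ ≈ 81.2 MPa (tensile)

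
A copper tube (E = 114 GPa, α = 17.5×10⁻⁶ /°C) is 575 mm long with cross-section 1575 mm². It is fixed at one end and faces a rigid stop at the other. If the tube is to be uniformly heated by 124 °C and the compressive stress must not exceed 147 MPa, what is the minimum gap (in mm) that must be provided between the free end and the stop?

g ≈ 0.506 mm

With no wall the tube would lengthen by αΔT L = 17.5×10⁻⁶ × 124 × 575 = 1.248 mm.
A stress of 147 MPa corresponds to the wall pushing the tube back by σL/E = 147×575/(114×10³) = 0.7414 mm.
The gap must absorb the remainder: g_min = 1.248 − 0.7414 = 0.5063 mm.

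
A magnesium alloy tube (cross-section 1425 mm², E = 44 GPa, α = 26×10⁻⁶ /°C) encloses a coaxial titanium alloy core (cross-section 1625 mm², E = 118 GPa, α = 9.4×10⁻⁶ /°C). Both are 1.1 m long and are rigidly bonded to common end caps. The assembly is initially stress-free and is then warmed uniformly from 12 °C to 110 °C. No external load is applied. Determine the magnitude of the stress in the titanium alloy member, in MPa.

Both members must finish at the same length. With the larger α, the magnesium alloy tends to over-expand; the plates restrain it, putting the magnesium alloy in compression and the titanium alloy in tension. With no external load the two internal forces are equal and opposite, magnitude P.
Equating the net (thermal + elastic) strains gives |α₁ − α₂|·ΔT = P·[1/(A₁E₁) + 1/(A₂E₂)].
|α₁ − α₂|·ΔT = 16.6×10⁻⁶ × 98 = 0.001627.
1/(A₁E₁) + 1/(A₂E₂) = 1/(1425×44×10³) + 1/(1625×118×10³) = 2.116×10⁻⁸ N⁻¹.
So P = 0.001627 / 2.116×10⁻⁸ = 76.87 kN.
σ_{titanium alloy} = P/A₂ = 76870/1625 = 47.3 MPa, tensile.

σ ≈ 47.3 MPa (tensile)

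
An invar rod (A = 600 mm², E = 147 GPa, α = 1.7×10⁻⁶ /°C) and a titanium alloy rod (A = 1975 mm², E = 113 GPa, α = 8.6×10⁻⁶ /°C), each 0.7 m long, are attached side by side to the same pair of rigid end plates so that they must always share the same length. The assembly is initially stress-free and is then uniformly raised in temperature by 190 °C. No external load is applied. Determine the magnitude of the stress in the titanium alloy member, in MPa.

σ ≈ 42 MPa (compressive)

Equilibrium of a rigid end plate with no external load gives equal and opposite internal forces ±P in the two members. Since α_{titanium alloy} > α_{invar}, heating drives the titanium alloy into compression and the invar into tension.
Equating the net (thermal + elastic) strains gives |α₁ − α₂|·ΔT = P·[1/(A₁E₁) + 1/(A₂E₂)].
|α₁ − α₂|·ΔT = 6.9×10⁻⁶ × 190 = 0.001311.
1/(A₁E₁) + 1/(A₂E₂) = 1/(600×147×10³) + 1/(1975×113×10³) = 1.582×10⁻⁸ N⁻¹.
So P = 0.001311 / 1.582×10⁻⁸ = 82.88 kN.
σ_{titanium alloy} = P/A₂ = 82880/1975 = 41.96 MPa, compressive.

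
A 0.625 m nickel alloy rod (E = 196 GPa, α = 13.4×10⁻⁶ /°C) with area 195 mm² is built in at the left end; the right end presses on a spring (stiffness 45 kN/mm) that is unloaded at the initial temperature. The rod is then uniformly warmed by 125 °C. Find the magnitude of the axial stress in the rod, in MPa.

If the spring were absent the rod would lengthen by αΔT L = 13.4×10⁻⁶ × 125 × 625 = 1.047 mm.
With a force P in the spring, the elastic change of the rod is PL/(AE) and that of the spring is P/k; compatibility requires their sum to equal δ_free.
P [ L/(AE) + 1/k ] = δ_free → P [ 625/(195×196×10³) + 1/(45×10³) ] = 1.047.
P = 1.047 / 3.857×10⁻⁵ = 27140 N.
σ = P/A = 27140/195 = 139.2 MPa.

σ ≈ 139 MPa (compressive)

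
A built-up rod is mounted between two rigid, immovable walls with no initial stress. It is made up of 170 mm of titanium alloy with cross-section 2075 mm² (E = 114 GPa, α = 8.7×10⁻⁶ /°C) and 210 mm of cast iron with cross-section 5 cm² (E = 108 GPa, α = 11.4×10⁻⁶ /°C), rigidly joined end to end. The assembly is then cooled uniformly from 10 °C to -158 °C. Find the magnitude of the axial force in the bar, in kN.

P ≈ 141 kN (tensile)

Free thermal contraction of the whole bar: Σ αᵢΔT Lᵢ = 8.7×10⁻⁶×168×170 + 11.4×10⁻⁶×168×210 = 0.6507 mm.
The rigid supports impose zero overall length change; the single axial force P common to all segments must satisfy P Σ Lᵢ/(AᵢEᵢ) = δ_free.
The series flexibility is Σ Lᵢ/(AᵢEᵢ) = 170/(2075×114×10³) + 210/(500×108×10³) = 4.608×10⁻⁶ mm/N.
P = 0.6507 / 4.608×10⁻⁶ = 141200 N = 141.2 kN, tensile.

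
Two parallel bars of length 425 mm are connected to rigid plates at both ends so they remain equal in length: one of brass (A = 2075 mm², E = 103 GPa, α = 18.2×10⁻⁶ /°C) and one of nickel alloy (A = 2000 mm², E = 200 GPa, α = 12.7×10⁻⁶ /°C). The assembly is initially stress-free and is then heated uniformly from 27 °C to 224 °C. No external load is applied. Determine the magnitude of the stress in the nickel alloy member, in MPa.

Equilibrium of a rigid end plate with no external load gives equal and opposite internal forces ±P in the two members. Since α_{brass} > α_{nickel alloy}, heating drives the brass into compression and the nickel alloy into tension.
Setting the final lengths equal and cancelling L: (α₁ − α₂)ΔT = P/(A₁E₁) + P/(A₂E₂).
|α₁ − α₂|·ΔT = 5.5×10⁻⁶ × 197 = 0.001084.
1/(A₁E₁) + 1/(A₂E₂) = 1/(2075×103×10³) + 1/(2000×200×10³) = 7.179×10⁻⁹ N⁻¹.
P = 0.001084 / 7.179×10⁻⁹ = 150900 N = 150.9 kN.
σ_{nickel alloy} = P/A₂ = 150900/2000 = 75.46 MPa, tensile.

σ ≈ 75.5 MPa (tensile)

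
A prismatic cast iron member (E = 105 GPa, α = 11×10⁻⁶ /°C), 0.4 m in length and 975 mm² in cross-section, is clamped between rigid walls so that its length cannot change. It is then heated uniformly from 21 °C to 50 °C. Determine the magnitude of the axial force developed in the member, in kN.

With zero net strain, σ = E·αΔT = 105 GPa × 11×10⁻⁶ × 29 = 33.49 MPa.
Then P = σA = 33.49 × 975 mm² = 32.66 kN, compressive.

P ≈ 32.7 kN (compressive)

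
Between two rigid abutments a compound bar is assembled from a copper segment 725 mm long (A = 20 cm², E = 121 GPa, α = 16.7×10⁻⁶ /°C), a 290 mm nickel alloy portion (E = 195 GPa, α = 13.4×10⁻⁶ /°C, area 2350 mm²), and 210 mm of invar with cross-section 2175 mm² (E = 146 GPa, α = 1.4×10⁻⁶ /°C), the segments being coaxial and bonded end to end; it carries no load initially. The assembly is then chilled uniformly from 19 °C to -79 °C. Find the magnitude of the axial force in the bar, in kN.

P ≈ 372 kN (tensile)

Free thermal contraction of the whole bar: Σ αᵢΔT Lᵢ = 16.7×10⁻⁶×98×725 + 13.4×10⁻⁶×98×290 + 1.4×10⁻⁶×98×210 = 1.596 mm.
Since the ends are fixed, an axial force P builds up, equal in every segment, with P · Σ Lᵢ/(AᵢEᵢ) = δ_free.
The series flexibility is Σ Lᵢ/(AᵢEᵢ) = 725/(2000×121×10³) + 290/(2350×195×10³) + 210/(2175×146×10³) = 4.29×10⁻⁶ mm/N.
So P = 1.596 / 4.29×10⁻⁶ = 372.1 kN, tensile.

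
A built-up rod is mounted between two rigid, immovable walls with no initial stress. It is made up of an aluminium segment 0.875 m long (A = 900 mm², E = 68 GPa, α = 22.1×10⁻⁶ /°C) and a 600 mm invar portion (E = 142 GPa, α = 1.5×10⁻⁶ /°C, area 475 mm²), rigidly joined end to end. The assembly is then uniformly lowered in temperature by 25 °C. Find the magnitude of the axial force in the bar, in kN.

Free thermal contraction of the whole bar: Σ αᵢΔT Lᵢ = 22.1×10⁻⁶×25×875 + 1.5×10⁻⁶×25×600 = 0.5059 mm.
The walls prevent any net length change, so an axial force P (same in every segment) develops. Compatibility: P · Σ Lᵢ/(AᵢEᵢ) = δ_free.
The series flexibility is Σ Lᵢ/(AᵢEᵢ) = 875/(900×68×10³) + 600/(475×142×10³) = 2.319×10⁻⁵ mm/N.
Hence P = δ_free / Σ(L/AE) = 0.5059/2.319×10⁻⁵ = 21.81 kN (tensile).

P ≈ 21.8 kN (tensile)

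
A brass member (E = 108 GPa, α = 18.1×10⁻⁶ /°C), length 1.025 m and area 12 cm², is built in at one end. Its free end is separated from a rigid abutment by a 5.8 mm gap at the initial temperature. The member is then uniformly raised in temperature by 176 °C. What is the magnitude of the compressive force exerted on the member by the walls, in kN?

P ≈ 0 kN

Free thermal elongation = αΔT L = 18.1×10⁻⁶ × 176 × 1025 = 3.265 mm.
This is smaller than the 5.8 mm clearance, so the member expands freely without reaching the stop — the stress is zero.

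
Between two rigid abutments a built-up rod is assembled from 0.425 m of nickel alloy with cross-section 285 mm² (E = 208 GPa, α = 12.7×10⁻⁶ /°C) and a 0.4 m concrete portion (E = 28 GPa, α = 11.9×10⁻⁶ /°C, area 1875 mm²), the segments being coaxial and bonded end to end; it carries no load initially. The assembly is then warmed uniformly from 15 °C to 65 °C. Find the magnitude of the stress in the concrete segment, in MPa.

σ ≈ 18.3 MPa (compressive)

If the supports were absent, the total length change would be Σ αᵢΔT Lᵢ = 12.7×10⁻⁶×50×425 + 11.9×10⁻⁶×50×400 = 0.5079 mm.
Since the ends are fixed, an axial force P builds up, equal in every segment, with P · Σ Lᵢ/(AᵢEᵢ) = δ_free.
The series flexibility is Σ Lᵢ/(AᵢEᵢ) = 425/(285×208×10³) + 400/(1875×28×10³) = 1.479×10⁻⁵ mm/N.
P = 0.5079 / 1.479×10⁻⁵ = 34340 N = 34.34 kN, compressive.
σ_{concrete} = P / A = 34340 / 1875 = 18.32 MPa.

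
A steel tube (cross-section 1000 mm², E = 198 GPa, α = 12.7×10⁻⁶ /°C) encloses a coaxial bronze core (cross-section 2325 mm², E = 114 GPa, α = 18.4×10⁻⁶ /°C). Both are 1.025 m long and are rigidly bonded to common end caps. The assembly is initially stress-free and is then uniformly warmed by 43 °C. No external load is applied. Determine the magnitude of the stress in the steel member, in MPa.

The bronze has the larger α, so on heating it would change length more than the steel if both were free. The rigid plates force a common final length, so the bronze is put into compression and the steel into tension, with equal and opposite forces P (no external load).
Setting the final lengths equal and cancelling L: (α₁ − α₂)ΔT = P/(A₁E₁) + P/(A₂E₂).
|α₁ − α₂|·ΔT = 5.7×10⁻⁶ × 43 = 0.0002451.
1/(A₁E₁) + 1/(A₂E₂) = 1/(1000×198×10³) + 1/(2325×114×10³) = 8.823×10⁻⁹ N⁻¹.
So P = 0.0002451 / 8.823×10⁻⁹ = 27.78 kN.
σ_{steel} = P/A₁ = 27780/1000 = 27.78 MPa, tensile.

σ ≈ 27.8 MPa (tensile)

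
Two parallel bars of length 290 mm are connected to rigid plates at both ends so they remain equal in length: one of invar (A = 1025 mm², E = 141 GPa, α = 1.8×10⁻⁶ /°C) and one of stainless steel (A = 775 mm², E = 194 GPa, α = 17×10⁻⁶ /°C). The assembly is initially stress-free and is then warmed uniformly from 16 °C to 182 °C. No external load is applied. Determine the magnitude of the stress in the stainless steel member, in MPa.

σ ≈ 240 MPa (compressive)

Equilibrium of a rigid end plate with no external load gives equal and opposite internal forces ±P in the two members. Since α_{stainless steel} > α_{invar}, heating drives the stainless steel into compression and the invar into tension.
Compatibility of the two members (thermal + elastic change equal): (α₁ − α₂)ΔT = P·[1/(A₁E₁) + 1/(A₂E₂)].
|α₁ − α₂|·ΔT = 15.2×10⁻⁶ × 166 = 0.002523.
1/(A₁E₁) + 1/(A₂E₂) = 1/(1025×141×10³) + 1/(775×194×10³) = 1.357×10⁻⁸ N⁻¹.
So P = 0.002523 / 1.357×10⁻⁸ = 185.9 kN.
σ_{stainless steel} = P/A₂ = 185900/775 = 239.9 MPa, compressive.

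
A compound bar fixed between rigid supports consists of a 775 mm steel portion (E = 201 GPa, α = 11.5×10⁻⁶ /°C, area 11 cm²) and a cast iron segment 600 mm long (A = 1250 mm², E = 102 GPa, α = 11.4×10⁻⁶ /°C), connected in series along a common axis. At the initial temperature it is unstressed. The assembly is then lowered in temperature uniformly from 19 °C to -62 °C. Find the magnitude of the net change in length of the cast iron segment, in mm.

|ΔL| ≈ 0.177 mm

With the walls removed the bar would change length by δ_free = Σ αᵢΔT Lᵢ = 11.5×10⁻⁶×81×775 + 11.4×10⁻⁶×81×600 = 1.276 mm.
The rigid supports impose zero overall length change; the single axial force P common to all segments must satisfy P Σ Lᵢ/(AᵢEᵢ) = δ_free.
The series flexibility is Σ Lᵢ/(AᵢEᵢ) = 775/(1100×201×10³) + 600/(1250×102×10³) = 8.211×10⁻⁶ mm/N.
P = 1.276 / 8.211×10⁻⁶ = 155400 N = 155.4 kN, tensile.
For the cast iron segment, free thermal change = 11.4×10⁻⁶×81×600 = 0.554 mm and elastic change from P = 155400×600/(1250×102×10³) = 0.7313 mm; these oppose, so the net change is 0.177 mm (segment lengthens).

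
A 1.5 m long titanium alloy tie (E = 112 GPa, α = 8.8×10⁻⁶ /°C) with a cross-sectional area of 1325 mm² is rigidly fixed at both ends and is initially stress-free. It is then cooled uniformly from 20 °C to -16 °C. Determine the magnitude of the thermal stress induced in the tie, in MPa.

With length fixed, the mechanical strain must cancel the thermal strain αΔT = 8.8×10⁻⁶ × 36 = 316.8×10⁻⁶.
σ = EαΔT = 112×10³ × 8.8×10⁻⁶ × 36 = 35.48 MPa (tensile; the tie is trying to contract).

σ ≈ 35.5 MPa (tensile)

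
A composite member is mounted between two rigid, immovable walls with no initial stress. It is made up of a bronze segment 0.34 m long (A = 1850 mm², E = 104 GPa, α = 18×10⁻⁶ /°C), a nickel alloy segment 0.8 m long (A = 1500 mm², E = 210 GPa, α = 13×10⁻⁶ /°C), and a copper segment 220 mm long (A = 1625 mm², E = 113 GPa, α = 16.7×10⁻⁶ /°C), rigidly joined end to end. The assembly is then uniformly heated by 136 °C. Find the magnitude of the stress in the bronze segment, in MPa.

σ ≈ 270 MPa (compressive)

If the supports were absent, the total length change would be Σ αᵢΔT Lᵢ = 18×10⁻⁶×136×340 + 13×10⁻⁶×136×800 + 16.7×10⁻⁶×136×220 = 2.746 mm.
Since the ends are fixed, an axial force P builds up, equal in every segment, with P · Σ Lᵢ/(AᵢEᵢ) = δ_free.
The series flexibility is Σ Lᵢ/(AᵢEᵢ) = 340/(1850×104×10³) + 800/(1500×210×10³) + 220/(1625×113×10³) = 5.505×10⁻⁶ mm/N.
So P = 2.746 / 5.505×10⁻⁶ = 498.9 kN, compressive.
σ_{bronze} = P / A = 498900 / 1850 = 269.7 MPa.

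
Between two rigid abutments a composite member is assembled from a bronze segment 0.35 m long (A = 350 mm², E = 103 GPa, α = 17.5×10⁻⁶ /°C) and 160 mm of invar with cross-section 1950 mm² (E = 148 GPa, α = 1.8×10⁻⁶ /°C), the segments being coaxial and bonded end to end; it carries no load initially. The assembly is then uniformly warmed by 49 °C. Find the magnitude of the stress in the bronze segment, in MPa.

If the supports were absent, the total length change would be Σ αᵢΔT Lᵢ = 17.5×10⁻⁶×49×350 + 1.8×10⁻⁶×49×160 = 0.3142 mm.
The walls prevent any net length change, so an axial force P (same in every segment) develops. Compatibility: P · Σ Lᵢ/(AᵢEᵢ) = δ_free.
The series flexibility is Σ Lᵢ/(AᵢEᵢ) = 350/(350×103×10³) + 160/(1950×148×10³) = 1.026×10⁻⁵ mm/N.
P = 0.3142 / 1.026×10⁻⁵ = 30620 N = 30.62 kN, compressive.
σ_{bronze} = P / A = 30620 / 350 = 87.48 MPa.

σ ≈ 87.5 MPa (compressive)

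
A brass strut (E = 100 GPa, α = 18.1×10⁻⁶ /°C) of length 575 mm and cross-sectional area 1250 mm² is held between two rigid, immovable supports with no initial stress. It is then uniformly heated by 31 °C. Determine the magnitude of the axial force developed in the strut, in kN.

P ≈ 70.1 kN (compressive)

The ends cannot move, so σ = EαΔT = 100×10³ × 18.1×10⁻⁶ × 31 = 56.11 MPa.
Axial force P = σA = 56.11 × 1250 = 70140 N = 70.14 kN, compressive.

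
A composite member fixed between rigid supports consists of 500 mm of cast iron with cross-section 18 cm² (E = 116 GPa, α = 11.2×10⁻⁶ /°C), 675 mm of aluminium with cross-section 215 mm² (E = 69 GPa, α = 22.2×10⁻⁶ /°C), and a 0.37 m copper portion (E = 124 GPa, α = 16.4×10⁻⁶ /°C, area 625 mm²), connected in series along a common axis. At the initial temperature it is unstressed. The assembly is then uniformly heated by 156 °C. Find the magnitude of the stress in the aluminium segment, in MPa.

Free thermal expansion of the whole bar: Σ αᵢΔT Lᵢ = 11.2×10⁻⁶×156×500 + 22.2×10⁻⁶×156×675 + 16.4×10⁻⁶×156×370 = 4.158 mm.
Since the ends are fixed, an axial force P builds up, equal in every segment, with P · Σ Lᵢ/(AᵢEᵢ) = δ_free.
Σ Lᵢ/(AᵢEᵢ) = 500/(1800×116×10³) + 675/(215×69×10³) + 370/(625×124×10³) = 5.267×10⁻⁵ mm/N.
Hence P = δ_free / Σ(L/AE) = 4.158/5.267×10⁻⁵ = 78.94 kN (compressive).
σ_{aluminium} = P / A = 78940 / 215 = 367.2 MPa.

σ ≈ 367 MPa (compressive)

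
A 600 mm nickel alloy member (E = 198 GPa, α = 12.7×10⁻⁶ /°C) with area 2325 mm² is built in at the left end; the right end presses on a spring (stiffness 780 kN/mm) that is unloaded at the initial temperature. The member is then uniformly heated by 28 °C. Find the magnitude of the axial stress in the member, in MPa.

σ ≈ 35.5 MPa (compressive)

The unrestrained thermal change is αΔT L = 12.7×10⁻⁶ × 28 × 600 = 0.2134 mm.
Let P be the compressive force at the spring. The member shortens elastically by PL/(AE) and the spring compresses by P/k; together these equal δ_free.
So P = δ_free / [L/(AE) + 1/k] = 0.2134 / [ 600/(2325×198×10³) + 1/(780×10³) ].
P = 0.2134 / 2.585×10⁻⁶ = 82520 N.
σ = P/A = 82520/2325 = 35.49 MPa.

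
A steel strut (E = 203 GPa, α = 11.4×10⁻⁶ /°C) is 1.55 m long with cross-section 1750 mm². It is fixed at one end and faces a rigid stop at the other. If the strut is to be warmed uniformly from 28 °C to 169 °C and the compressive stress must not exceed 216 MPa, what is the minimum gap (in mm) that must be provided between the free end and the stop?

With no wall the strut would lengthen by αΔT L = 11.4×10⁻⁶ × 141 × 1550 = 2.491 mm.
A stress of 216 MPa corresponds to the wall pushing the strut back by σL/E = 216×1550/(203×10³) = 1.649 mm.
So the gap has to take up the difference, g_min = δ_free − σL/E = 2.491 − 1.649 = 0.8422 mm.

g ≈ 0.842 mm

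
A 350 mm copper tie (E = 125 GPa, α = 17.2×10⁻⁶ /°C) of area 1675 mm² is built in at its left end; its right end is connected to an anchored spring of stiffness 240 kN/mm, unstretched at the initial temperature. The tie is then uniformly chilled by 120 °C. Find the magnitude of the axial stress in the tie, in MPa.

Free thermal contraction: δ_free = αΔT L = 17.2×10⁻⁶ × 120 × 350 = 0.7224 mm.
Let P be the tensile force in the spring. The tie extends elastically by PL/(AE) and the spring stretches by P/k; together these equal δ_free.
So P = δ_free / [L/(AE) + 1/k] = 0.7224 / [ 350/(1675×125×10³) + 1/(240×10³) ].
P = 0.7224 / 5.838×10⁻⁶ = 123700 N.
σ = P/A = 123700/1675 = 73.87 MPa.

σ ≈ 73.9 MPa (tensile)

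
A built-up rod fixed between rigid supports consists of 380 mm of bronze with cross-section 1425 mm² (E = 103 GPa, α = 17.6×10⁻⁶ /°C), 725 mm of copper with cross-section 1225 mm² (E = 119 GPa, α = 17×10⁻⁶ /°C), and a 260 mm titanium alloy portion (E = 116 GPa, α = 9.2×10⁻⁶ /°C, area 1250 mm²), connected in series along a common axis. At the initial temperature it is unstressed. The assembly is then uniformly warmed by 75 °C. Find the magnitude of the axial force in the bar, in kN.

P ≈ 172 kN (compressive)

If the supports were absent, the total length change would be Σ αᵢΔT Lᵢ = 17.6×10⁻⁶×75×380 + 17×10⁻⁶×75×725 + 9.2×10⁻⁶×75×260 = 1.605 mm.
Since the ends are fixed, an axial force P builds up, equal in every segment, with P · Σ Lᵢ/(AᵢEᵢ) = δ_free.
The series flexibility is Σ Lᵢ/(AᵢEᵢ) = 380/(1425×103×10³) + 725/(1225×119×10³) + 260/(1250×116×10³) = 9.356×10⁻⁶ mm/N.
So P = 1.605 / 9.356×10⁻⁶ = 171.6 kN, compressive.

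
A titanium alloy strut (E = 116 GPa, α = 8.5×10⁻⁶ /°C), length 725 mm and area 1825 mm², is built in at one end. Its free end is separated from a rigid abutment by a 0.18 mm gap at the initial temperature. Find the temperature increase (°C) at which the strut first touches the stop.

ΔT ≈ 29.2 °C

The gap closes when αΔT L = 0.18 mm, since the strut is still unstressed at that instant.
ΔT = 0.18 / (8.5×10⁻⁶ × 725) = 29.21 °C.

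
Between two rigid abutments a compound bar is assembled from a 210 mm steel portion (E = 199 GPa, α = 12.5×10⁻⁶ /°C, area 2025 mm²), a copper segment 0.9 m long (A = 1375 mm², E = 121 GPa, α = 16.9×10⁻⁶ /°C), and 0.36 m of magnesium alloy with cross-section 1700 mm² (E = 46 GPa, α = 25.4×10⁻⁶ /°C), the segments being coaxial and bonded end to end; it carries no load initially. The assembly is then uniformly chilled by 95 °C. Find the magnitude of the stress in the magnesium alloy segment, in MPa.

If the supports were absent, the total length change would be Σ αᵢΔT Lᵢ = 12.5×10⁻⁶×95×210 + 16.9×10⁻⁶×95×900 + 25.4×10⁻⁶×95×360 = 2.563 mm.
The walls prevent any net length change, so an axial force P (same in every segment) develops. Compatibility: P · Σ Lᵢ/(AᵢEᵢ) = δ_free.
Σ Lᵢ/(AᵢEᵢ) = 210/(2025×199×10³) + 900/(1375×121×10³) + 360/(1700×46×10³) = 1.053×10⁻⁵ mm/N.
So P = 2.563 / 1.053×10⁻⁵ = 243.3 kN, tensile.
σ_{magnesium alloy} = P / A = 243300 / 1700 = 143.1 MPa.

σ ≈ 143 MPa (tensile)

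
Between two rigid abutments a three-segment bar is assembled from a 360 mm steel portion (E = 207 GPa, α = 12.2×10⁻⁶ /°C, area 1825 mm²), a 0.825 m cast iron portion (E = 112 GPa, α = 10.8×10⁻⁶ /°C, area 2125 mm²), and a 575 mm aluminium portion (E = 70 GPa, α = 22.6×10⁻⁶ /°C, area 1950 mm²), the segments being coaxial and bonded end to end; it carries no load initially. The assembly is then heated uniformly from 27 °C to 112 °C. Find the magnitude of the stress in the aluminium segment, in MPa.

σ ≈ 133 MPa (compressive)

With the walls removed the bar would change length by δ_free = Σ αᵢΔT Lᵢ = 12.2×10⁻⁶×85×360 + 10.8×10⁻⁶×85×825 + 22.6×10⁻⁶×85×575 = 2.235 mm.
The walls prevent any net length change, so an axial force P (same in every segment) develops. Compatibility: P · Σ Lᵢ/(AᵢEᵢ) = δ_free.
Σ Lᵢ/(AᵢEᵢ) = 360/(1825×207×10³) + 825/(2125×112×10³) + 575/(1950×70×10³) = 8.632×10⁻⁶ mm/N.
Hence P = δ_free / Σ(L/AE) = 2.235/8.632×10⁻⁶ = 259 kN (compressive).
σ_{aluminium} = P / A = 259000 / 1950 = 132.8 MPa.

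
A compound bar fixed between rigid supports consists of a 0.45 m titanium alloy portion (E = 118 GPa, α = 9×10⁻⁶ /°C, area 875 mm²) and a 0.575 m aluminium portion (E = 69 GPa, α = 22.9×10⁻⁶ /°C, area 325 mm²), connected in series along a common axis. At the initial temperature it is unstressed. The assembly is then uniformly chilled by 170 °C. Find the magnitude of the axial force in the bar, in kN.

With the walls removed the bar would change length by δ_free = Σ αᵢΔT Lᵢ = 9×10⁻⁶×170×450 + 22.9×10⁻⁶×170×575 = 2.927 mm.
The walls prevent any net length change, so an axial force P (same in every segment) develops. Compatibility: P · Σ Lᵢ/(AᵢEᵢ) = δ_free.
The series flexibility is Σ Lᵢ/(AᵢEᵢ) = 450/(875×118×10³) + 575/(325×69×10³) = 3×10⁻⁵ mm/N.
So P = 2.927 / 3×10⁻⁵ = 97.57 kN, tensile.

P ≈ 97.6 kN (tensile)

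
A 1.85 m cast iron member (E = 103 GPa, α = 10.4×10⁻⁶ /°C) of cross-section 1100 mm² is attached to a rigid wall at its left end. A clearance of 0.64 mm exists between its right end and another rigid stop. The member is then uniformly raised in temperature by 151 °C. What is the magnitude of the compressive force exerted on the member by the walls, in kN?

If the wall were absent the member would grow by αΔT L = 10.4×10⁻⁶ × 151 × 1850 = 2.905 mm.
This exceeds the 0.64 mm gap, so the wall pushes back. The portion of expansion that must be recovered elastically is δ_free − gap = 2.905 − 0.64 = 2.265 mm.
So σ = E(δ_free − g)/L = 103×10³ × 2.265/1850 = 126.1 MPa.
Force on the wall = σA = 126.1 × 1100 mm² = 138.7 kN.

P ≈ 139 kN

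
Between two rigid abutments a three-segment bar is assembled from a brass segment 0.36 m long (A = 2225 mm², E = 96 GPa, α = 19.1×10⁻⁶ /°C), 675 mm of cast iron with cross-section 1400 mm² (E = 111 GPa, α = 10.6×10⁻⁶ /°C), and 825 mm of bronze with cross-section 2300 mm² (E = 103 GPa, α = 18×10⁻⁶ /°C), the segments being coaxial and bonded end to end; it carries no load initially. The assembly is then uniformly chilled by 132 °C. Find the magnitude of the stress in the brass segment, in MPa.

If the supports were absent, the total length change would be Σ αᵢΔT Lᵢ = 19.1×10⁻⁶×132×360 + 10.6×10⁻⁶×132×675 + 18×10⁻⁶×132×825 = 3.812 mm.
The rigid supports impose zero overall length change; the single axial force P common to all segments must satisfy P Σ Lᵢ/(AᵢEᵢ) = δ_free.
The series flexibility is Σ Lᵢ/(AᵢEᵢ) = 360/(2225×96×10³) + 675/(1400×111×10³) + 825/(2300×103×10³) = 9.512×10⁻⁶ mm/N.
So P = 3.812 / 9.512×10⁻⁶ = 400.8 kN, tensile.
σ_{brass} = P / A = 400800 / 2225 = 180.1 MPa.

σ ≈ 180 MPa (tensile)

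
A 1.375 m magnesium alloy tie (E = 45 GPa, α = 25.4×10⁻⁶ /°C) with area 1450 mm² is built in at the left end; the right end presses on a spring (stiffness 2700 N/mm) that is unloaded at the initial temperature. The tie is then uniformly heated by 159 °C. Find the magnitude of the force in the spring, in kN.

Free thermal expansion: δ_free = αΔT L = 25.4×10⁻⁶ × 159 × 1375 = 5.553 mm.
Let P be the compressive force at the spring. The tie shortens elastically by PL/(AE) and the spring compresses by P/k; together these equal δ_free.
So P = δ_free / [L/(AE) + 1/k] = 5.553 / [ 1375/(1450×45×10³) + 1/(2700) ].
P = 5.553 / 0.0003914 = 14190 N.

P ≈ 14.2 kN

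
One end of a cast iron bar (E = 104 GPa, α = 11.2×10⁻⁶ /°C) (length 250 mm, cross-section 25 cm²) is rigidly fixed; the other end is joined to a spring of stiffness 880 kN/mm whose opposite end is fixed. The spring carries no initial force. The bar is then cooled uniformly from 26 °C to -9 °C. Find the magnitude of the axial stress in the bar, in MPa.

σ ≈ 18.7 MPa (tensile)

The unrestrained thermal change is αΔT L = 11.2×10⁻⁶ × 35 × 250 = 0.098 mm.
Let P be the tensile force in the spring. The bar extends elastically by PL/(AE) and the spring stretches by P/k; together these equal δ_free.
So P = δ_free / [L/(AE) + 1/k] = 0.098 / [ 250/(2500×104×10³) + 1/(880×10³) ].
P = 0.098 / 2.098×10⁻⁶ = 46710 N.
σ = P/A = 46710/2500 = 18.69 MPa.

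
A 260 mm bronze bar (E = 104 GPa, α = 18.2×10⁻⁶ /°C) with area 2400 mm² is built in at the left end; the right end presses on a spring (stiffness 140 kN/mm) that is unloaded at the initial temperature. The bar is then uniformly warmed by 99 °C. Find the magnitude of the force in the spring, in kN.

P ≈ 57.2 kN

Free thermal expansion: δ_free = αΔT L = 18.2×10⁻⁶ × 99 × 260 = 0.4685 mm.
With a force P in the spring, the elastic change of the bar is PL/(AE) and that of the spring is P/k; compatibility requires their sum to equal δ_free.
P [ L/(AE) + 1/k ] = δ_free → P [ 260/(2400×104×10³) + 1/(140×10³) ] = 0.4685.
P = 0.4685 / 8.185×10⁻⁶ = 57240 N.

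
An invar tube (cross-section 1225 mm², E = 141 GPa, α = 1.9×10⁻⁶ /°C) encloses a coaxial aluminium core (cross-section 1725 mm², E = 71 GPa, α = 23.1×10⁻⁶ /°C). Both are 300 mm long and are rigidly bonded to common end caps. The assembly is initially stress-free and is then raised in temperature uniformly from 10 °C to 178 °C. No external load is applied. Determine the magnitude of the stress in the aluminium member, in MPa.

Both members must finish at the same length. With the larger α, the aluminium tends to over-expand; the plates restrain it, putting the aluminium in compression and the invar in tension. With no external load the two internal forces are equal and opposite, magnitude P.
Setting the final lengths equal and cancelling L: (α₁ − α₂)ΔT = P/(A₁E₁) + P/(A₂E₂).
|α₁ − α₂|·ΔT = 21.2×10⁻⁶ × 168 = 0.003562.
1/(A₁E₁) + 1/(A₂E₂) = 1/(1225×141×10³) + 1/(1725×71×10³) = 1.395×10⁻⁸ N⁻¹.
P = 0.003562 / 1.395×10⁻⁸ = 255200 N = 255.2 kN.
σ_{aluminium} = P/A₂ = 255200/1725 = 148 MPa, compressive.

σ ≈ 148 MPa (compressive)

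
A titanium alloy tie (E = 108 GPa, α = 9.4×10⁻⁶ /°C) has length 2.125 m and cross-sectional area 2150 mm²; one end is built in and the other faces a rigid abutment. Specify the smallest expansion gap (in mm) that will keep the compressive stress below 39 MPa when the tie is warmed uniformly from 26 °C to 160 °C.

Free expansion if unrestrained: δ_free = αΔT L = 9.4×10⁻⁶ × 134 × 2125 = 2.677 mm.
A stress of 39 MPa corresponds to the wall pushing the tie back by σL/E = 39×2125/(108×10³) = 0.7674 mm.
So the gap has to take up the difference, g_min = δ_free − σL/E = 2.677 − 0.7674 = 1.909 mm.

g ≈ 1.91 mm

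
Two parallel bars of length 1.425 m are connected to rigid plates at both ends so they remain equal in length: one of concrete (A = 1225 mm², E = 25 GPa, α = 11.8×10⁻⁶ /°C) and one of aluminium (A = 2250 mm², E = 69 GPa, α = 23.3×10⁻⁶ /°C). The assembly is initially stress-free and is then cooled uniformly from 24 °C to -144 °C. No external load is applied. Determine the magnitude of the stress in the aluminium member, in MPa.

σ ≈ 22 MPa (tensile)

Both members must finish at the same length. With the larger α, the aluminium tends to over-contract; the plates restrain it, putting the aluminium in tension and the concrete in compression. With no external load the two internal forces are equal and opposite, magnitude P.
Compatibility of the two members (thermal + elastic change equal): (α₁ − α₂)ΔT = P·[1/(A₁E₁) + 1/(A₂E₂)].
|α₁ − α₂|·ΔT = 11.5×10⁻⁶ × 168 = 0.001932.
1/(A₁E₁) + 1/(A₂E₂) = 1/(1225×25×10³) + 1/(2250×69×10³) = 3.909×10⁻⁸ N⁻¹.
So P = 0.001932 / 3.909×10⁻⁸ = 49.42 kN.
σ_{aluminium} = P/A₂ = 49420/2250 = 21.96 MPa, tensile.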